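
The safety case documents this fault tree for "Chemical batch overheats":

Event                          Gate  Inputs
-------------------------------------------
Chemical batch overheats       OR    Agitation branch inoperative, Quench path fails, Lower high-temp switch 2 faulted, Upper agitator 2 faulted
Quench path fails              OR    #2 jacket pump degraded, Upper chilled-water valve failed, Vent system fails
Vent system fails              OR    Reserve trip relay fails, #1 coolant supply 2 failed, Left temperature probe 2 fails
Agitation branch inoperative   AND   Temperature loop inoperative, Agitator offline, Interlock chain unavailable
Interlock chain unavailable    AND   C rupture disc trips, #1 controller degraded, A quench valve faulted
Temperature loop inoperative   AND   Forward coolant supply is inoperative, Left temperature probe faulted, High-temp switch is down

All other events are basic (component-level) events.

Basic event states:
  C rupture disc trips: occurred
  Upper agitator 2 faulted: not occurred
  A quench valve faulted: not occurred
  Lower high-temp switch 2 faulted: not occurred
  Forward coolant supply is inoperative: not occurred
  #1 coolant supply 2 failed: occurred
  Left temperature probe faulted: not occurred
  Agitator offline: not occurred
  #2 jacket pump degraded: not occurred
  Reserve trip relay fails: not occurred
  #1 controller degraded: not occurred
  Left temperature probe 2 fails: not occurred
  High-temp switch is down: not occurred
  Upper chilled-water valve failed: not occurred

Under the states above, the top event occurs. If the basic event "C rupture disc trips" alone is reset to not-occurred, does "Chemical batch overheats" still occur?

Counterfactual: set "C rupture disc trips" to not occurred.
Temperature loop inoperative [AND]: Forward coolant supply is inoperative=not, Left temperature probe faulted=not, High-temp switch is down=not → not all inputs occur → does not occur.
Interlock chain unavailable [AND]: C rupture disc trips=not, #1 controller degraded=not, A quench valve faulted=not → not all inputs occur → does not occur.
Agitation branch inoperative [AND]: Temperature loop inoperative=not, Agitator offline=not, Interlock chain unavailable=not → not all inputs occur → does not occur.
Vent system fails [OR]: Reserve trip relay fails=not, #1 coolant supply 2 failed=occurs, Left temperature probe 2 fails=not → at least one input occurs → occurs.
Quench path fails [OR]: #2 jacket pump degraded=not, Upper chilled-water valve failed=not, Vent system fails=occurs → at least one input occurs → occurs.
Chemical batch overheats [OR]: Agitation branch inoperative=not, Quench path fails=occurs, Lower high-temp switch 2 faulted=not, Upper agitator 2 faulted=not → at least one input occurs → occurs.

Yes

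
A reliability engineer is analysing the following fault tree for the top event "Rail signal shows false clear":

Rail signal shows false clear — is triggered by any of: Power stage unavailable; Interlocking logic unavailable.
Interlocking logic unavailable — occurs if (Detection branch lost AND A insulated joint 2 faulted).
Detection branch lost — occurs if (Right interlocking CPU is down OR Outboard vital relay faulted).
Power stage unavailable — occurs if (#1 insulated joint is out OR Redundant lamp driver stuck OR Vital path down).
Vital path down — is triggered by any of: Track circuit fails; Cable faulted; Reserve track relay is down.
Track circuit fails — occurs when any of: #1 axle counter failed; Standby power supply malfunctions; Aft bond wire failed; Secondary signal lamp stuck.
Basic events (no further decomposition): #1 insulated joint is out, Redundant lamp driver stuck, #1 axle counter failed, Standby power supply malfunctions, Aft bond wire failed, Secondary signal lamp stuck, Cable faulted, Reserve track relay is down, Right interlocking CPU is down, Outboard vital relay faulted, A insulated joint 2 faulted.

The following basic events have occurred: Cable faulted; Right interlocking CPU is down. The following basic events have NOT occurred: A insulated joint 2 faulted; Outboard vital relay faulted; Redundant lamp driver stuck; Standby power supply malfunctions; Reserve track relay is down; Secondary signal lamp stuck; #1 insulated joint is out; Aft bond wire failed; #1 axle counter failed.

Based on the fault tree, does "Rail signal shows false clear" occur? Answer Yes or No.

Yes

Track circuit fails [OR]: #1 axle counter failed=not, Standby power supply malfunctions=not, Aft bond wire failed=not, Secondary signal lamp stuck=not → no input occurs → does not occur.
Vital path down [OR]: Track circuit fails=not, Cable faulted=occurs, Reserve track relay is down=not → at least one input occurs → occurs.
Power stage unavailable [OR]: #1 insulated joint is out=not, Redundant lamp driver stuck=not, Vital path down=occurs → at least one input occurs → occurs.
Detection branch lost [OR]: Right interlocking CPU is down=occurs, Outboard vital relay faulted=not → at least one input occurs → occurs.
Interlocking logic unavailable [AND]: Detection branch lost=occurs, A insulated joint 2 faulted=not → not all inputs occur → does not occur.
Rail signal shows false clear [OR]: Power stage unavailable=occurs, Interlocking logic unavailable=not → at least one input occurs → occurs.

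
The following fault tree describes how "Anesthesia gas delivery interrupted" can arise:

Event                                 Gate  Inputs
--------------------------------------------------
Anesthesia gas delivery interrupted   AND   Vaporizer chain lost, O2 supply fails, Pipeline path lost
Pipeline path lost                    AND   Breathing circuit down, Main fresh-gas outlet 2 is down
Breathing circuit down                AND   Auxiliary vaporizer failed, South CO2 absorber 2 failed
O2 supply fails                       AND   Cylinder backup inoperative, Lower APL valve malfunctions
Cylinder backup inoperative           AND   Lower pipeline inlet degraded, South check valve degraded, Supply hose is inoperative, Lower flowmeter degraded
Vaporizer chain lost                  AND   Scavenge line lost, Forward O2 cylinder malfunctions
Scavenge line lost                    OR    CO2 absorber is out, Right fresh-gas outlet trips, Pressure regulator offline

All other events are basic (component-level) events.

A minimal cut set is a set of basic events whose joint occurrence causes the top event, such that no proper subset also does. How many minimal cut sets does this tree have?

3

Scavenge line lost [OR]: union of children's cut sets → 3 cut set(s).
Vaporizer chain lost [AND]: one cut set from each child combined → 3 × 1 = 3 cut set(s).
Cylinder backup inoperative [AND]: one cut set from each child combined → 1 × 1 × 1 × 1 = 1 cut set(s).
O2 supply fails [AND]: one cut set from each child combined → 1 × 1 = 1 cut set(s).
Breathing circuit down [AND]: one cut set from each child combined → 1 × 1 = 1 cut set(s).
Pipeline path lost [AND]: one cut set from each child combined → 1 × 1 = 1 cut set(s).
Anesthesia gas delivery interrupted [AND]: one cut set from each child combined → 3 × 1 × 1 = 3 cut set(s).
Minimal cut sets: {Auxiliary vaporizer failed, CO2 absorber is out, Forward O2 cylinder malfunctions, Lower APL valve malfunctions, Lower flowmeter degraded, Lower pipeline inlet degraded, Main fresh-gas outlet 2 is down, South CO2 absorber 2 failed, South check valve degraded, Supply hose is inoperative}; {Auxiliary vaporizer failed, Forward O2 cylinder malfunctions, Lower APL valve malfunctions, Lower flowmeter degraded, Lower pipeline inlet degraded, Main fresh-gas outlet 2 is down, Right fresh-gas outlet trips, South CO2 absorber 2 failed, South check valve degraded, Supply hose is inoperative}; {Auxiliary vaporizer failed, Forward O2 cylinder malfunctions, Lower APL valve malfunctions, Lower flowmeter degraded, Lower pipeline inlet degraded, Main fresh-gas outlet 2 is down, Pressure regulator offline, South CO2 absorber 2 failed, South check valve degraded, Supply hose is inoperative}.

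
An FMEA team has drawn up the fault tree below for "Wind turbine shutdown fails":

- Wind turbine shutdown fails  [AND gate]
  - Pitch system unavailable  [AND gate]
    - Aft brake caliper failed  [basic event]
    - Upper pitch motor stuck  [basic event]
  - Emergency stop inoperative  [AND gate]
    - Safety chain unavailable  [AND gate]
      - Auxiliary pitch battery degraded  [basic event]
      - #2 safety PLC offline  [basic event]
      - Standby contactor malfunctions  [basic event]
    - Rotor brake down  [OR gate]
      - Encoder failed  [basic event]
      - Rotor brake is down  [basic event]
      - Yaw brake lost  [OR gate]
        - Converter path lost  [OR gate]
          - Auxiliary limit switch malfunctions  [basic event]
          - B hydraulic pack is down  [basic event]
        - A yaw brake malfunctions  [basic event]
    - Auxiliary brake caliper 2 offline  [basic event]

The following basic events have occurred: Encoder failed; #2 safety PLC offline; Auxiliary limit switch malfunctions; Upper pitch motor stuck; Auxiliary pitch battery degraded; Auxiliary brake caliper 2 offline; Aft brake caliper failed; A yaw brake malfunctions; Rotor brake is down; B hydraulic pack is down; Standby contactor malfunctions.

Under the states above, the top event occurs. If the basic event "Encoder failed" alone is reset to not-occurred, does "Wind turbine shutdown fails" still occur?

Counterfactual: set "Encoder failed" to not occurred.
Pitch system unavailable [AND]: Aft brake caliper failed=occurs, Upper pitch motor stuck=occurs → all inputs occur → occurs.
Safety chain unavailable [AND]: Auxiliary pitch battery degraded=occurs, #2 safety PLC offline=occurs, Standby contactor malfunctions=occurs → all inputs occur → occurs.
Converter path lost [OR]: Auxiliary limit switch malfunctions=occurs, B hydraulic pack is down=occurs → at least one input occurs → occurs.
Yaw brake lost [OR]: Converter path lost=occurs, A yaw brake malfunctions=occurs → at least one input occurs → occurs.
Rotor brake down [OR]: Encoder failed=not, Rotor brake is down=occurs, Yaw brake lost=occurs → at least one input occurs → occurs.
Emergency stop inoperative [AND]: Safety chain unavailable=occurs, Rotor brake down=occurs, Auxiliary brake caliper 2 offline=occurs → all inputs occur → occurs.
Wind turbine shutdown fails [AND]: Pitch system unavailable=occurs, Emergency stop inoperative=occurs → all inputs occur → occurs.

Yes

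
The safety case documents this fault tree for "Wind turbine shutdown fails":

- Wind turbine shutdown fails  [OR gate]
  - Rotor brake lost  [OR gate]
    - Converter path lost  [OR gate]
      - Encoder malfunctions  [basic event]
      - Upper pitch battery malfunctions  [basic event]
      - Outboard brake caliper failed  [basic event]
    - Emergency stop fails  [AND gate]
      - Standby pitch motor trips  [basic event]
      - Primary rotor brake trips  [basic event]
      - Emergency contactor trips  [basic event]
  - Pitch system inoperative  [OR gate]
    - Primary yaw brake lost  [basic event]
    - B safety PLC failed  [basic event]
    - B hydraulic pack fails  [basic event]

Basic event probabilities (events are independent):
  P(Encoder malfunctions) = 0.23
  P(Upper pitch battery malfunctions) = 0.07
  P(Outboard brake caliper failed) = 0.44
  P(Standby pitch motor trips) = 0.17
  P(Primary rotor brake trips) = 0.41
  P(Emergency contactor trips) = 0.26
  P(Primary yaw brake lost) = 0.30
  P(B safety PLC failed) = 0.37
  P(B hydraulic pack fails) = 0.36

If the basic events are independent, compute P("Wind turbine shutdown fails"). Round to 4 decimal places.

0.8889

P(Converter path lost) [OR] = 1 − (1−0.23) × (1−0.07) × (1−0.44) = 0.598984
P(Emergency stop fails) [AND] = 0.17 × 0.41 × 0.26 = 0.018122
P(Rotor brake lost) [OR] = 1 − (1−0.598984) × (1−0.018122) = 0.606251
P(Pitch system inoperative) [OR] = 1 − (1−0.30) × (1−0.37) × (1−0.36) = 0.717760
P(Wind turbine shutdown fails) [OR] = 1 − (1−0.606251) × (1−0.717760) = 0.888868
Rounded to 4 decimal places: P(Wind turbine shutdown fails) ≈ 0.8889.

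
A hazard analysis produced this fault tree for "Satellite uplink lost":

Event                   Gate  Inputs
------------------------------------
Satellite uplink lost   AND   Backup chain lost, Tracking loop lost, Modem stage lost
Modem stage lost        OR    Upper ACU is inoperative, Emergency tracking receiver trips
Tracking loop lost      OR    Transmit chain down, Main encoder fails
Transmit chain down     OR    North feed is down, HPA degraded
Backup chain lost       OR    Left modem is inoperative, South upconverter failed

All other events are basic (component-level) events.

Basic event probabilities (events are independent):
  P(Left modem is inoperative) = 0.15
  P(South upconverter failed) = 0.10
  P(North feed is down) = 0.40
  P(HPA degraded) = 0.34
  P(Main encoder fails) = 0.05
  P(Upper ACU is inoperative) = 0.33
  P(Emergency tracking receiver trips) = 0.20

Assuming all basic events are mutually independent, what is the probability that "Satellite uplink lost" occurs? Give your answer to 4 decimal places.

0.0680

P(Backup chain lost) [OR] = 1 − (1−0.15) × (1−0.10) = 0.235000
P(Transmit chain down) [OR] = 1 − (1−0.40) × (1−0.34) = 0.604000
P(Tracking loop lost) [OR] = 1 − (1−0.604000) × (1−0.05) = 0.623800
P(Modem stage lost) [OR] = 1 − (1−0.33) × (1−0.20) = 0.464000
P(Satellite uplink lost) [AND] = 0.235000 × 0.623800 × 0.464000 = 0.068019
Rounded to 4 decimal places: P(Satellite uplink lost) ≈ 0.0680.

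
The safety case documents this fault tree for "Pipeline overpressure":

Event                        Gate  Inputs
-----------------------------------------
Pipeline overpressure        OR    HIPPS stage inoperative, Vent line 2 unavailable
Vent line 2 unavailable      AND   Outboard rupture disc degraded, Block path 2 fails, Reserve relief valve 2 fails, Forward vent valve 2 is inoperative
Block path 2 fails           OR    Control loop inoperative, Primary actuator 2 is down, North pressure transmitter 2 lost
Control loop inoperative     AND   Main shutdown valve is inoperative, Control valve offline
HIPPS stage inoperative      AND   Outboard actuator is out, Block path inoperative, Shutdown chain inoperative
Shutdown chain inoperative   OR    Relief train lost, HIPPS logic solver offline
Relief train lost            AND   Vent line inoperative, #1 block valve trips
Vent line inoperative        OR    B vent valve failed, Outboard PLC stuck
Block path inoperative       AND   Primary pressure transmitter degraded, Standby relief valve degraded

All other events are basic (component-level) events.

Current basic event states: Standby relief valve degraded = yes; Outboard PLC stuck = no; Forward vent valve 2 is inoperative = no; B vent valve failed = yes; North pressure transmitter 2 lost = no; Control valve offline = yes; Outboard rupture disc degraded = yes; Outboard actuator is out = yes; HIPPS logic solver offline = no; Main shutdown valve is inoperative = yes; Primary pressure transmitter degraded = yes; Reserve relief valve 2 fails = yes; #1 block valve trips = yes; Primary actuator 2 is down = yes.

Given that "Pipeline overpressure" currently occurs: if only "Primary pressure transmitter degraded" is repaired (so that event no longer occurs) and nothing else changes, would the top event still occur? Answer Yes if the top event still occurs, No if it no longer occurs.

Counterfactual: set "Primary pressure transmitter degraded" to not occurred.
Block path inoperative [AND]: Primary pressure transmitter degraded=not, Standby relief valve degraded=occurs → not all inputs occur → does not occur.
Vent line inoperative [OR]: B vent valve failed=occurs, Outboard PLC stuck=not → at least one input occurs → occurs.
Relief train lost [AND]: Vent line inoperative=occurs, #1 block valve trips=occurs → all inputs occur → occurs.
Shutdown chain inoperative [OR]: Relief train lost=occurs, HIPPS logic solver offline=not → at least one input occurs → occurs.
HIPPS stage inoperative [AND]: Outboard actuator is out=occurs, Block path inoperative=not, Shutdown chain inoperative=occurs → not all inputs occur → does not occur.
Control loop inoperative [AND]: Main shutdown valve is inoperative=occurs, Control valve offline=occurs → all inputs occur → occurs.
Block path 2 fails [OR]: Control loop inoperative=occurs, Primary actuator 2 is down=occurs, North pressure transmitter 2 lost=not → at least one input occurs → occurs.
Vent line 2 unavailable [AND]: Outboard rupture disc degraded=occurs, Block path 2 fails=occurs, Reserve relief valve 2 fails=occurs, Forward vent valve 2 is inoperative=not → not all inputs occur → does not occur.
Pipeline overpressure [OR]: HIPPS stage inoperative=not, Vent line 2 unavailable=not → no input occurs → does not occur.

No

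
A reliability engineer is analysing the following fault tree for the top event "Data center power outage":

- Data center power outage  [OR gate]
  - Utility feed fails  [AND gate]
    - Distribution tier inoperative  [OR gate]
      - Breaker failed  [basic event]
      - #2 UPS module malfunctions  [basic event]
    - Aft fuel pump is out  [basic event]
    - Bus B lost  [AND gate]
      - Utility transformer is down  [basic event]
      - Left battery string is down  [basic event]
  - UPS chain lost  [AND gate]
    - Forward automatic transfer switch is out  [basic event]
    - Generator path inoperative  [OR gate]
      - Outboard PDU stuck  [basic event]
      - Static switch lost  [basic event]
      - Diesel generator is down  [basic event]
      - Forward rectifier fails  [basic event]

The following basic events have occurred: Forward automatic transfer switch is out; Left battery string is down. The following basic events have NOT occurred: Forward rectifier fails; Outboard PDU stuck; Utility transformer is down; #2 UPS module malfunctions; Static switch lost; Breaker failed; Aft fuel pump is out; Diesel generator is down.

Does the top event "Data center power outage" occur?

No

Distribution tier inoperative [OR]: Breaker failed=not, #2 UPS module malfunctions=not → no input occurs → does not occur.
Bus B lost [AND]: Utility transformer is down=not, Left battery string is down=occurs → not all inputs occur → does not occur.
Utility feed fails [AND]: Distribution tier inoperative=not, Aft fuel pump is out=not, Bus B lost=not → not all inputs occur → does not occur.
Generator path inoperative [OR]: Outboard PDU stuck=not, Static switch lost=not, Diesel generator is down=not, Forward rectifier fails=not → no input occurs → does not occur.
UPS chain lost [AND]: Forward automatic transfer switch is out=occurs, Generator path inoperative=not → not all inputs occur → does not occur.
Data center power outage [OR]: Utility feed fails=not, UPS chain lost=not → no input occurs → does not occur.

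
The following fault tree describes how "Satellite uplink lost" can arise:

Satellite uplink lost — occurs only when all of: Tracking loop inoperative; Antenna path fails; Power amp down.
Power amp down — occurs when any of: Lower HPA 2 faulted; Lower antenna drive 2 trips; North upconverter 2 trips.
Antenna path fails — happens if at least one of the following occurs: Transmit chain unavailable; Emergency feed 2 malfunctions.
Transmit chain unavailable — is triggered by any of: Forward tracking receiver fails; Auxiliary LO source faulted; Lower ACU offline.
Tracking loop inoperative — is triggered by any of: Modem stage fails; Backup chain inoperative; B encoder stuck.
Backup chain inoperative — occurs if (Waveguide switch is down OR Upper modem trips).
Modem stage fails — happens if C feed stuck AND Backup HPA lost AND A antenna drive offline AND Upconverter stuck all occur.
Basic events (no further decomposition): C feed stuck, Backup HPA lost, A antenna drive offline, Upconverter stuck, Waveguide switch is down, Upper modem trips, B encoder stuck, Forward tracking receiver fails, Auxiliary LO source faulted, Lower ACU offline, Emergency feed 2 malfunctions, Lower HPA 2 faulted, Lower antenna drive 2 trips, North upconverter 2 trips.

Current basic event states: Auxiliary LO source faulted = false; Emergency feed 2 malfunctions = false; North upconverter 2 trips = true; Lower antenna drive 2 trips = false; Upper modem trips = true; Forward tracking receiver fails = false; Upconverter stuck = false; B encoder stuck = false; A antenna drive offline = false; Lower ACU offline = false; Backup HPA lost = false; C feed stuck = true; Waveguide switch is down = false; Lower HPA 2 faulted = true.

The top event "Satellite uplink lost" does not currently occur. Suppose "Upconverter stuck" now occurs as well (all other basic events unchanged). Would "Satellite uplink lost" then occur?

Counterfactual: set "Upconverter stuck" to occurred.
Modem stage fails [AND]: C feed stuck=occurs, Backup HPA lost=not, A antenna drive offline=not, Upconverter stuck=occurs → not all inputs occur → does not occur.
Backup chain inoperative [OR]: Waveguide switch is down=not, Upper modem trips=occurs → at least one input occurs → occurs.
Tracking loop inoperative [OR]: Modem stage fails=not, Backup chain inoperative=occurs, B encoder stuck=not → at least one input occurs → occurs.
Transmit chain unavailable [OR]: Forward tracking receiver fails=not, Auxiliary LO source faulted=not, Lower ACU offline=not → no input occurs → does not occur.
Antenna path fails [OR]: Transmit chain unavailable=not, Emergency feed 2 malfunctions=not → no input occurs → does not occur.
Power amp down [OR]: Lower HPA 2 faulted=occurs, Lower antenna drive 2 trips=not, North upconverter 2 trips=occurs → at least one input occurs → occurs.
Satellite uplink lost [AND]: Tracking loop inoperative=occurs, Antenna path fails=not, Power amp down=occurs → not all inputs occur → does not occur.

No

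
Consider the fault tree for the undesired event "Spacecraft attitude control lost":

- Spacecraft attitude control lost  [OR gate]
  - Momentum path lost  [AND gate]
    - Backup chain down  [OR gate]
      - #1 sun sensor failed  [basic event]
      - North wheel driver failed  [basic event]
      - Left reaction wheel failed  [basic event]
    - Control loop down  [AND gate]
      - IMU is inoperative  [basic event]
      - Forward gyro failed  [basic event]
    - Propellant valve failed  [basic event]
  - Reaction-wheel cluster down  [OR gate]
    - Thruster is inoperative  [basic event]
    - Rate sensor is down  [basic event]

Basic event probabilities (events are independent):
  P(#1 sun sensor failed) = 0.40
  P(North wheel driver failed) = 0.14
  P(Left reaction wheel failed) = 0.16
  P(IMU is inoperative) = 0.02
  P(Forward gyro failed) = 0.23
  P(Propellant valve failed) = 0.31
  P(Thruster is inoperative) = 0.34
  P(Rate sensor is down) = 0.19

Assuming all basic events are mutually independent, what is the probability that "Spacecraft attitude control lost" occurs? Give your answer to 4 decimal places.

P(Backup chain down) [OR] = 1 − (1−0.40) × (1−0.14) × (1−0.16) = 0.566560
P(Control loop down) [AND] = 0.02 × 0.23 = 0.004600
P(Momentum path lost) [AND] = 0.566560 × 0.004600 × 0.31 = 0.000808
P(Reaction-wheel cluster down) [OR] = 1 − (1−0.34) × (1−0.19) = 0.465400
P(Spacecraft attitude control lost) [OR] = 1 − (1−0.000808) × (1−0.465400) = 0.465832
Rounded to 4 decimal places: P(Spacecraft attitude control lost) ≈ 0.4658.

0.4658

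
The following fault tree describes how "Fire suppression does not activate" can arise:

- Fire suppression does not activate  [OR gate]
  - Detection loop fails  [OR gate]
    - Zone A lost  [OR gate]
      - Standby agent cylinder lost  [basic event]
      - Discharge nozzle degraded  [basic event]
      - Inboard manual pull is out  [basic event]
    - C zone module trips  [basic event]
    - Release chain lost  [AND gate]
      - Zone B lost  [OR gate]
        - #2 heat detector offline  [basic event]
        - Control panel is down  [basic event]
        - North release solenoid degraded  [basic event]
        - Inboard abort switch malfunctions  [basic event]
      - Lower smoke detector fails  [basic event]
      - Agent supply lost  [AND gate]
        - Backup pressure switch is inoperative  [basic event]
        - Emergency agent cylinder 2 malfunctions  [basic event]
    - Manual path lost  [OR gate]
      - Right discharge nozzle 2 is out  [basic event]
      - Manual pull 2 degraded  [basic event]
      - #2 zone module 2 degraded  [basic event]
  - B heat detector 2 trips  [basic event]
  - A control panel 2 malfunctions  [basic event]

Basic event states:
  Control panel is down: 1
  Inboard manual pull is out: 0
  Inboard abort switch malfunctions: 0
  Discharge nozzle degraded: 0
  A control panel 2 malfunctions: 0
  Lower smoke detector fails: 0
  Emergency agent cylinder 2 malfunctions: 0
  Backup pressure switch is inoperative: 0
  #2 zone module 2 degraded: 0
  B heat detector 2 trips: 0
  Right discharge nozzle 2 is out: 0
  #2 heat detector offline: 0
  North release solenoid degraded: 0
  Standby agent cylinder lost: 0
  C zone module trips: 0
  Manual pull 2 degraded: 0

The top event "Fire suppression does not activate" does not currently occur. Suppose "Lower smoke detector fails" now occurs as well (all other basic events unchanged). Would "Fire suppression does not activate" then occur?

No

Counterfactual: set "Lower smoke detector fails" to occurred.
Zone A lost [OR]: Standby agent cylinder lost=not, Discharge nozzle degraded=not, Inboard manual pull is out=not → no input occurs → does not occur.
Zone B lost [OR]: #2 heat detector offline=not, Control panel is down=occurs, North release solenoid degraded=not, Inboard abort switch malfunctions=not → at least one input occurs → occurs.
Agent supply lost [AND]: Backup pressure switch is inoperative=not, Emergency agent cylinder 2 malfunctions=not → not all inputs occur → does not occur.
Release chain lost [AND]: Zone B lost=occurs, Lower smoke detector fails=occurs, Agent supply lost=not → not all inputs occur → does not occur.
Manual path lost [OR]: Right discharge nozzle 2 is out=not, Manual pull 2 degraded=not, #2 zone module 2 degraded=not → no input occurs → does not occur.
Detection loop fails [OR]: Zone A lost=not, C zone module trips=not, Release chain lost=not, Manual path lost=not → no input occurs → does not occur.
Fire suppression does not activate [OR]: Detection loop fails=not, B heat detector 2 trips=not, A control panel 2 malfunctions=not → no input occurs → does not occur.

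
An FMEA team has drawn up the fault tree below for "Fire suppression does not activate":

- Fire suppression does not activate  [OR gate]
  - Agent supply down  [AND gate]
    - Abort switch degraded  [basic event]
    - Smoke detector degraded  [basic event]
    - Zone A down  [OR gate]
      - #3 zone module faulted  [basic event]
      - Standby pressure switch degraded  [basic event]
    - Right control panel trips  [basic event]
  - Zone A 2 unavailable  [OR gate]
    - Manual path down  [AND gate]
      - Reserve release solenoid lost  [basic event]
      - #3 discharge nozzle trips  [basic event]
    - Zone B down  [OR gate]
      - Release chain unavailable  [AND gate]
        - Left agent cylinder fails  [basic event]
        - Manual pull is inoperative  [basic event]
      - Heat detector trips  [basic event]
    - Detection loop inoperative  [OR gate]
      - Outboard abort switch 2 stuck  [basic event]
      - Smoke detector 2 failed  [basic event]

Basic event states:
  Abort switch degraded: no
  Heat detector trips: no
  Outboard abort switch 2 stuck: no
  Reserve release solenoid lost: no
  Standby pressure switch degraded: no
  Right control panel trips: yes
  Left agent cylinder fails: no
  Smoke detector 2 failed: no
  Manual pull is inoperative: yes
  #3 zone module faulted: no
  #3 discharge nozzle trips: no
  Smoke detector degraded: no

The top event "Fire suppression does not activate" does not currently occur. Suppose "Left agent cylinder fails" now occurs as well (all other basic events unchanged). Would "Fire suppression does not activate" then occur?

Counterfactual: set "Left agent cylinder fails" to occurred.
Zone A down [OR]: #3 zone module faulted=not, Standby pressure switch degraded=not → no input occurs → does not occur.
Agent supply down [AND]: Abort switch degraded=not, Smoke detector degraded=not, Zone A down=not, Right control panel trips=occurs → not all inputs occur → does not occur.
Manual path down [AND]: Reserve release solenoid lost=not, #3 discharge nozzle trips=not → not all inputs occur → does not occur.
Release chain unavailable [AND]: Left agent cylinder fails=occurs, Manual pull is inoperative=occurs → all inputs occur → occurs.
Zone B down [OR]: Release chain unavailable=occurs, Heat detector trips=not → at least one input occurs → occurs.
Detection loop inoperative [OR]: Outboard abort switch 2 stuck=not, Smoke detector 2 failed=not → no input occurs → does not occur.
Zone A 2 unavailable [OR]: Manual path down=not, Zone B down=occurs, Detection loop inoperative=not → at least one input occurs → occurs.
Fire suppression does not activate [OR]: Agent supply down=not, Zone A 2 unavailable=occurs → at least one input occurs → occurs.

Yes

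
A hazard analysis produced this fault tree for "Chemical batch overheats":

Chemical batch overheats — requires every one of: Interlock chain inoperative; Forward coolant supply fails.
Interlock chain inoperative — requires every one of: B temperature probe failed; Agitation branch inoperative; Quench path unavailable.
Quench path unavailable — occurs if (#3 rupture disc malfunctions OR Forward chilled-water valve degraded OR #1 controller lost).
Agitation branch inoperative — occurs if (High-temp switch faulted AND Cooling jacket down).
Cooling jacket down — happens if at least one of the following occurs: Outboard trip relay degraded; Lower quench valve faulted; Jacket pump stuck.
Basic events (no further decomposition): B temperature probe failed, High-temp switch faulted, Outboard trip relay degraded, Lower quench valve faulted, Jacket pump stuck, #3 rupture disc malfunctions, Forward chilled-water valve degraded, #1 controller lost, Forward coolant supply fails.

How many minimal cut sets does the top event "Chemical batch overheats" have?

9

Cooling jacket down [OR]: union of children's cut sets → 3 cut set(s).
Agitation branch inoperative [AND]: one cut set from each child combined → 1 × 3 = 3 cut set(s).
Quench path unavailable [OR]: union of children's cut sets → 3 cut set(s).
Interlock chain inoperative [AND]: one cut set from each child combined → 1 × 3 × 3 = 9 cut set(s).
Chemical batch overheats [AND]: one cut set from each child combined → 9 × 1 = 9 cut set(s).
Minimal cut sets: {#3 rupture disc malfunctions, B temperature probe failed, Forward coolant supply fails, High-temp switch faulted, Outboard trip relay degraded}; {B temperature probe failed, Forward chilled-water valve degraded, Forward coolant supply fails, High-temp switch faulted, Outboard trip relay degraded}; {#1 controller lost, B temperature probe failed, Forward coolant supply fails, High-temp switch faulted, Outboard trip relay degraded}; {#3 rupture disc malfunctions, B temperature probe failed, Forward coolant supply fails, High-temp switch faulted, Lower quench valve faulted}; {B temperature probe failed, Forward chilled-water valve degraded, Forward coolant supply fails, High-temp switch faulted, Lower quench valve faulted}; {#1 controller lost, B temperature probe failed, Forward coolant supply fails, High-temp switch faulted, Lower quench valve faulted}; {#3 rupture disc malfunctions, B temperature probe failed, Forward coolant supply fails, High-temp switch faulted, Jacket pump stuck}; {B temperature probe failed, Forward chilled-water valve degraded, Forward coolant supply fails, High-temp switch faulted, Jacket pump stuck}; {#1 controller lost, B temperature probe failed, Forward coolant supply fails, High-temp switch faulted, Jacket pump stuck}.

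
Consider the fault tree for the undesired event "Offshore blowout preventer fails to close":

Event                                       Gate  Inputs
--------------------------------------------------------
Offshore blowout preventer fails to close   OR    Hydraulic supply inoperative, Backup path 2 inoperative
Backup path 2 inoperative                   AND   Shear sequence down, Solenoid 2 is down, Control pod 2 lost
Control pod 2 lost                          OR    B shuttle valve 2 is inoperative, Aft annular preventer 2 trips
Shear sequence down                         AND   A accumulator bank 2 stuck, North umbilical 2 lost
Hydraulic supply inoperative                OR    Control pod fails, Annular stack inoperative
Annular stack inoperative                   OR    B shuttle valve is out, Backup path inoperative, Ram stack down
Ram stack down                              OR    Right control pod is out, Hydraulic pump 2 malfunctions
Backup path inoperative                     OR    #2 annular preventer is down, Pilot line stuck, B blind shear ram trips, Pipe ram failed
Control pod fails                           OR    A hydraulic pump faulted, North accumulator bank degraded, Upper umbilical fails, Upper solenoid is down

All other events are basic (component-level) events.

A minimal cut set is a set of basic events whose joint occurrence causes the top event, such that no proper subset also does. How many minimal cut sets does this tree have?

13

Control pod fails [OR]: union of children's cut sets → 4 cut set(s).
Backup path inoperative [OR]: union of children's cut sets → 4 cut set(s).
Ram stack down [OR]: union of children's cut sets → 2 cut set(s).
Annular stack inoperative [OR]: union of children's cut sets → 7 cut set(s).
Hydraulic supply inoperative [OR]: union of children's cut sets → 11 cut set(s).
Shear sequence down [AND]: one cut set from each child combined → 1 × 1 = 1 cut set(s).
Control pod 2 lost [OR]: union of children's cut sets → 2 cut set(s).
Backup path 2 inoperative [AND]: one cut set from each child combined → 1 × 1 × 2 = 2 cut set(s).
Offshore blowout preventer fails to close [OR]: union of children's cut sets → 13 cut set(s).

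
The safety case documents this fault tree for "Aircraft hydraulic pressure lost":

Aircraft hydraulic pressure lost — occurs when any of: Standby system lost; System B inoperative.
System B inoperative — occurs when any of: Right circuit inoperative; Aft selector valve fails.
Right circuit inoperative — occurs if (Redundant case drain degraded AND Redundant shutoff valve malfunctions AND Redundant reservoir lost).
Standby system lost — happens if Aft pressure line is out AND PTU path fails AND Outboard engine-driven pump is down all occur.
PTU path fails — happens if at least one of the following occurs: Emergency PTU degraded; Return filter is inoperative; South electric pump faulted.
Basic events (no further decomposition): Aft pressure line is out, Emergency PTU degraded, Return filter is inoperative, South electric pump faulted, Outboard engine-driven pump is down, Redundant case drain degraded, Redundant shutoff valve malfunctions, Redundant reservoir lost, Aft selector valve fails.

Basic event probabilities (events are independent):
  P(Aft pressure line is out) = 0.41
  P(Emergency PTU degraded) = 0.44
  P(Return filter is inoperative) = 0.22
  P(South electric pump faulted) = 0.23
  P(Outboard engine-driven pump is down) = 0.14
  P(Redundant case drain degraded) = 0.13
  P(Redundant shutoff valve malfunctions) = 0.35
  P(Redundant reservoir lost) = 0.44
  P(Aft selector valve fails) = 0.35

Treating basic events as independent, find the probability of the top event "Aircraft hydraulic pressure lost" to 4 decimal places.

0.3873

P(PTU path fails) [OR] = 1 − (1−0.44) × (1−0.22) × (1−0.23) = 0.663664
P(Standby system lost) [AND] = 0.41 × 0.663664 × 0.14 = 0.038094
P(Right circuit inoperative) [AND] = 0.13 × 0.35 × 0.44 = 0.020020
P(System B inoperative) [OR] = 1 − (1−0.020020) × (1−0.35) = 0.363013
P(Aircraft hydraulic pressure lost) [OR] = 1 − (1−0.038094) × (1−0.363013) = 0.387278
Rounded to 4 decimal places: P(Aircraft hydraulic pressure lost) ≈ 0.3873.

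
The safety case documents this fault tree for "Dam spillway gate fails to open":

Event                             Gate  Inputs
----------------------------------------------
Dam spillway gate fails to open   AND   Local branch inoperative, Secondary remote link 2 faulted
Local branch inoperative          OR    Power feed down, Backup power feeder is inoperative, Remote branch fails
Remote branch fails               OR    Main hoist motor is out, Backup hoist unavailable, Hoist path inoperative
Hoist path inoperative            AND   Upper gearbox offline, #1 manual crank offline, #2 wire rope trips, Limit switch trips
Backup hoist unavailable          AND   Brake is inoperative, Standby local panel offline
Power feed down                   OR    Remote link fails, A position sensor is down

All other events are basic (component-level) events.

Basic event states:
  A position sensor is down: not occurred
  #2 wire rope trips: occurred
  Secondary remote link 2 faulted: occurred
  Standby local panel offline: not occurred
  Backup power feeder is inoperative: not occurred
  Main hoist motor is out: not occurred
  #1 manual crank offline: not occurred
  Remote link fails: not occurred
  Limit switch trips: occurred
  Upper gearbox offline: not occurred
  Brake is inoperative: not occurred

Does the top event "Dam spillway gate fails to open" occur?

Power feed down [OR]: Remote link fails=not, A position sensor is down=not → no input occurs → does not occur.
Backup hoist unavailable [AND]: Brake is inoperative=not, Standby local panel offline=not → not all inputs occur → does not occur.
Hoist path inoperative [AND]: Upper gearbox offline=not, #1 manual crank offline=not, #2 wire rope trips=occurs, Limit switch trips=occurs → not all inputs occur → does not occur.
Remote branch fails [OR]: Main hoist motor is out=not, Backup hoist unavailable=not, Hoist path inoperative=not → no input occurs → does not occur.
Local branch inoperative [OR]: Power feed down=not, Backup power feeder is inoperative=not, Remote branch fails=not → no input occurs → does not occur.
Dam spillway gate fails to open [AND]: Local branch inoperative=not, Secondary remote link 2 faulted=occurs → not all inputs occur → does not occur.

No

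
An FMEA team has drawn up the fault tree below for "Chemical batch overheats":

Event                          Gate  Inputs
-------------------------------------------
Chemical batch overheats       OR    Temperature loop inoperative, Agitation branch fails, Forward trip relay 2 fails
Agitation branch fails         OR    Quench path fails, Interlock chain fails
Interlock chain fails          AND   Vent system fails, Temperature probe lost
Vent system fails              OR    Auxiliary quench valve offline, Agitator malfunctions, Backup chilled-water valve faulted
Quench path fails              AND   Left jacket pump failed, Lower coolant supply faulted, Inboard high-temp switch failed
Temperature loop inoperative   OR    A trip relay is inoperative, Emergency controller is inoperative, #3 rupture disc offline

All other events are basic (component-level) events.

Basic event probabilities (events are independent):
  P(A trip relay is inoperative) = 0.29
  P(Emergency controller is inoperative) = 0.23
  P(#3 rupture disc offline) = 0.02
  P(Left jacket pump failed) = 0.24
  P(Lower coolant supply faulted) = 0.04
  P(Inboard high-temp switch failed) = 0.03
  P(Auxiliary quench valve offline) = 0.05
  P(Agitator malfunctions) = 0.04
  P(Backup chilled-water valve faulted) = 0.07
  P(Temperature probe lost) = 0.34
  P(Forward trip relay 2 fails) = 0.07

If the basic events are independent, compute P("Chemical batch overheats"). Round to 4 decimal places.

0.5276

P(Temperature loop inoperative) [OR] = 1 − (1−0.29) × (1−0.23) × (1−0.02) = 0.464234
P(Quench path fails) [AND] = 0.24 × 0.04 × 0.03 = 0.000288
P(Vent system fails) [OR] = 1 − (1−0.05) × (1−0.04) × (1−0.07) = 0.151840
P(Interlock chain fails) [AND] = 0.151840 × 0.34 = 0.051626
P(Agitation branch fails) [OR] = 1 − (1−0.000288) × (1−0.051626) = 0.051899
P(Chemical batch overheats) [OR] = 1 − (1−0.464234) × (1−0.051899) × (1−0.07) = 0.527597
Rounded to 4 decimal places: P(Chemical batch overheats) ≈ 0.5276.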